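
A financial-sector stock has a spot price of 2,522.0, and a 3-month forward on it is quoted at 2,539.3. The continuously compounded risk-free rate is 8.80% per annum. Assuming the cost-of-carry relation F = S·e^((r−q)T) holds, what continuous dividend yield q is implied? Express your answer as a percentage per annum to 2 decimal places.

6.07%

From F = S·e^((r−q)T): (r − q) = ln(F/S)/T
ln(2539.3/2522.0) = ln(1.006860) = 0.006837
(r − q) = 0.006837 / (3/12) = 0.027348
q = r − ln(F/S)/T = 0.0880 − 0.027348 = 0.060652
q = 6.07%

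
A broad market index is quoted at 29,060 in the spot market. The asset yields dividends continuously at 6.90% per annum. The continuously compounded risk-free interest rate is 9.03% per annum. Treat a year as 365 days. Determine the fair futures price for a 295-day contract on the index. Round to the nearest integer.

29,565

F = S·e^((r − q)T) = 29060 · e^((0.0903 − 0.0690) × 295/365)
= 29060 · e^0.017215 = 29060 × 1.017364
F = 29,565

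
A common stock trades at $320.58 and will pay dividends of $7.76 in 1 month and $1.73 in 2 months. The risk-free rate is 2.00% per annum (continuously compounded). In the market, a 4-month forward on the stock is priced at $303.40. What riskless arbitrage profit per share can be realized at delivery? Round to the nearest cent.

PV(dividends) I = 7.76·e^(−0.0200·1/12) + 1.73·e^(−0.0200·2/12) = 9.4713
Fair forward F* = (S − I)·e^(rT) = (320.58 − 9.4713)·e^0.006667 = 311.1087 × 1.006689 = 313.1897
Market $303.40 < fair 313.1897: forward underpriced → reverse cash-and-carry (short the stock, invest proceeds at r, pay the dividends, go long the forward).
Profit at T = |F_mkt − F*| = |303.40 − 313.1897| = $9.79 per share

$9.79 per share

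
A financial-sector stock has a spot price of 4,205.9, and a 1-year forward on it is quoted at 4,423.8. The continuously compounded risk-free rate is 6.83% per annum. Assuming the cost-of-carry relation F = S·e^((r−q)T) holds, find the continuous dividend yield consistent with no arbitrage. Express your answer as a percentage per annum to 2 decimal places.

1.78%

From F = S·e^((r−q)T): (r − q) = ln(F/S)/T
ln(4423.8/4205.9) = ln(1.051808) = 0.050511
(r − q) = 0.050511 / (1) = 0.050511
q = r − ln(F/S)/T = 0.0683 − 0.050511 = 0.017789
q = 1.78%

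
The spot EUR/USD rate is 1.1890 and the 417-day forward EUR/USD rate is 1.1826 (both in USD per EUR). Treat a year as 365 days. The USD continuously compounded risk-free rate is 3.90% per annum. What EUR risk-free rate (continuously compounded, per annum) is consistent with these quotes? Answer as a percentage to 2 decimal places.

4.37%

F = S·e^((r_USD − r_EUR)T) ⇒ r_EUR = r_USD − ln(F/S)/T
ln(1.1826/1.1890) = -0.005397; /(417/365) = -0.004724
r_EUR = 0.0390 + 0.004724 = 0.043724
r_EUR = 4.37%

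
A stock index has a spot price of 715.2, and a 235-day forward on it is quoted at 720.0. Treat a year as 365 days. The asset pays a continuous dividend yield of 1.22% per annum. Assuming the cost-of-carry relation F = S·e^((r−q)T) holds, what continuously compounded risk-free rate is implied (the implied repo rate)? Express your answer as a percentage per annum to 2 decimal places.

From F = S·e^((r−q)T): (r − q) = ln(F/S)/T
ln(720.0/715.2) = ln(1.006711) = 0.006689
(r − q) = 0.006689 / (235/365) = 0.010389
r = ln(F/S)/T + q = 0.010389 + 0.0122 = 0.022589
r = 2.26%

2.26%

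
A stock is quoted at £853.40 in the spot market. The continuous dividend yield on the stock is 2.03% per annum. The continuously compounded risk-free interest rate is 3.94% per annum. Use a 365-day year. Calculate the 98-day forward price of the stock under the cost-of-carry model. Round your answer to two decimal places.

F = S·e^((r − q)T) = 853.40 · e^((0.0394 − 0.0203) × 98/365)
= 853.40 · e^0.005128 = 853.40 × 1.005141
F = £857.79

£857.79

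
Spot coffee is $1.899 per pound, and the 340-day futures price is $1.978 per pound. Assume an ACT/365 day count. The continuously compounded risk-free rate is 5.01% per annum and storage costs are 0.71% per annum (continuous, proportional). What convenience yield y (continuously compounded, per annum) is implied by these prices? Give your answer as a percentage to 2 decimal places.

1.34%

F = S·e^((r+u−y)T) ⇒ (r+u−y) = ln(F/S)/T
ln(1.978/1.899) = 0.040759; /T ⇒ 0.043756
y = r + u − ln(F/S)/T = 0.0501 + 0.0071 − 0.043756 = 0.013444
y = 1.34%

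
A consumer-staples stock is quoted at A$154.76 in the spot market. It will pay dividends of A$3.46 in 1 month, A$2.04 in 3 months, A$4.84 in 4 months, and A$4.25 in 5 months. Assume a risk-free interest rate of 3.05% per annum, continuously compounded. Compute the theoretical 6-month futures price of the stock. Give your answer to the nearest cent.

A$142.45

PV(dividends) I = 3.46·e^(−0.0305·1/12) + 2.04·e^(−0.0305·3/12) + 4.84·e^(−0.0305·4/12) + 4.25·e^(−0.0305·5/12)
I = 3.4512 + 2.0245 + 4.7910 + 4.1963 = 14.4630
F = (S − I)·e^(rT) = (154.76 − 14.4630) · e^(0.0305·6/12)
= 140.2970 · e^0.015250 = 140.2970 × 1.015367 = A$142.45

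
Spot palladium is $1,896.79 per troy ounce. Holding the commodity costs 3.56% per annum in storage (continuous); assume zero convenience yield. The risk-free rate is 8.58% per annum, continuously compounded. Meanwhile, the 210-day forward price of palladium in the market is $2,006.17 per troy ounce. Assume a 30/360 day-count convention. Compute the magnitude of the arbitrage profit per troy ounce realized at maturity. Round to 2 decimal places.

$29.81 per troy ounce

Fair forward: F* = S·e^(carry·T), with carry = (r + u) = 0.0858 + 0.0356 = 0.1214
F* = 1896.79 · e^(0.1214 × 210/360) = 1896.79 · e^0.07081667 = 1896.79 × 1.07338442 = $2035.9848
Market $2006.17 < fair $2035.9848: forward underpriced → reverse cash-and-carry (short spot, go long the forward).
At maturity, profit = |F_mkt − F*| = |2006.17 − 2035.9848| = $29.81 per troy ounce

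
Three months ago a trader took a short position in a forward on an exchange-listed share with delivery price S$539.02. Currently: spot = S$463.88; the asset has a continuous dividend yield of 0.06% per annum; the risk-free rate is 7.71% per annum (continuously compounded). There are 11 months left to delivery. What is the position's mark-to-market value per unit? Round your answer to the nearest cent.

Current fair forward for the remaining 11 months: F = S·e^((r − q)·T), (r − q) = 0.0771 − 0.0006 = 0.0765
F = 463.88 · e^(0.0765 × 11/12) = 463.88 × 1.072642 = 497.5772
Value of long forward = (F − K)·e^(−rT) = (497.5772 − 539.02) · e^(−0.0771·11/12)
= -41.4428 × 0.931765 = -38.61
Short position value = −(long value) = S$38.61

S$38.61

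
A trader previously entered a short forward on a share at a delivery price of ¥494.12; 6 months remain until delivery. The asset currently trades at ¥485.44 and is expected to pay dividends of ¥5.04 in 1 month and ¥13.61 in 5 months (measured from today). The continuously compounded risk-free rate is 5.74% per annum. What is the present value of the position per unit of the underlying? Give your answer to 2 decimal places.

PV(remaining dividends) I = 5.04·e^(−0.0574·1/12) + 13.61·e^(−0.0574·5/12) = 18.3043
Current forward F = (S − I)·e^(rT) = (485.44 − 18.3043)·e^(0.0574·6/12) = 467.1357 × 1.029116 = 480.7368
Value (long) = (F − K)·e^(−rT) = (480.7368 − 494.12) × 0.971708 = -13.0046
Short position value = −(long value) = ¥13.00

¥13.00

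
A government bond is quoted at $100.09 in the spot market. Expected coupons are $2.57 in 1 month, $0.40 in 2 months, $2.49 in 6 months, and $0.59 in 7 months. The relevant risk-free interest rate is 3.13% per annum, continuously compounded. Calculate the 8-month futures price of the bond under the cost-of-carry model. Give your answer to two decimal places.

$96.08

PV(coupons) I = 2.57·e^(−0.0313·1/12) + 0.40·e^(−0.0313·2/12) + 2.49·e^(−0.0313·6/12) + 0.59·e^(−0.0313·7/12)
I = 2.5633 + 0.3979 + 2.4513 + 0.5793 = 5.9918
F = (S − I)·e^(rT) = (100.09 − 5.9918) · e^(0.0313·8/12)
= 94.0982 · e^0.020867 = 94.0982 × 1.021086 = $96.08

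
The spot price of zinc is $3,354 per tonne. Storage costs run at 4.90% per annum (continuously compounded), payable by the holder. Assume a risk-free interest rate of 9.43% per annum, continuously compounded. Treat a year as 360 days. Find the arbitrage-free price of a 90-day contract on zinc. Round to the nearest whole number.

$3,476 per tonne

Net carry = r + u − y = 0.0943 + 0.0490 − 0.0000 = 0.1433
F = S·e^((r+u−y)T) = 3354 · e^(0.1433 × 90/360) = 3354 · e^0.035825
= 3354 × 1.036474 = $3,476 per tonne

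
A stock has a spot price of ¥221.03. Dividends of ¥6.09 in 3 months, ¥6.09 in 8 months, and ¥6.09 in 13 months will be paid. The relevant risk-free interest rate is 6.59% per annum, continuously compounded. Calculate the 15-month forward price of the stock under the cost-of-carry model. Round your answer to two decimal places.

¥221.02

PV(dividends) I = 6.09·e^(−0.0659·3/12) + 6.09·e^(−0.0659·8/12) + 6.09·e^(−0.0659·13/12)
I = 5.9905 + 5.8282 + 5.6704 = 17.4891
F = (S − I)·e^(rT) = (221.03 − 17.4891) · e^(0.0659·15/12)
= 203.5409 · e^0.082375 = 203.5409 × 1.085863 = ¥221.02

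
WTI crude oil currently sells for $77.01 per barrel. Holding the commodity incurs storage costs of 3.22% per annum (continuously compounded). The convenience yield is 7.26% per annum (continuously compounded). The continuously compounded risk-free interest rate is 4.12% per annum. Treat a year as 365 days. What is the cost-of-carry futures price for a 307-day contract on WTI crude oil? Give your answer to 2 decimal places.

$77.06 per barrel

Net carry = r + u − y = 0.0412 + 0.0322 − 0.0726 = 0.0008
F = S·e^((r+u−y)T) = 77.01 · e^(0.0008 × 307/365) = 77.01 · e^0.000673
= 77.01 × 1.000673 = $77.06 per barrel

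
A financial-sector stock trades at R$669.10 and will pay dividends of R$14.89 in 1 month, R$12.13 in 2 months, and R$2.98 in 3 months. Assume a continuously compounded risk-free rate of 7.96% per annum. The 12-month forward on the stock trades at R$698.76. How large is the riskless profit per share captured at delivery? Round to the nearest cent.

PV(dividends) I = 14.89·e^(−0.0796·1/12) + 12.13·e^(−0.0796·2/12) + 2.98·e^(−0.0796·3/12) = 29.6830
Fair forward F* = (S − I)·e^(rT) = (669.10 − 29.6830)·e^0.079600 = 639.4170 × 1.082854 = 692.3953
Market R$698.76 > fair 692.3953: forward overpriced → cash-and-carry (borrow at r, buy the stock and collect the dividends, short the forward).
Profit at T = |F_mkt − F*| = |698.76 − 692.3953| = R$6.36 per share

R$6.36 per share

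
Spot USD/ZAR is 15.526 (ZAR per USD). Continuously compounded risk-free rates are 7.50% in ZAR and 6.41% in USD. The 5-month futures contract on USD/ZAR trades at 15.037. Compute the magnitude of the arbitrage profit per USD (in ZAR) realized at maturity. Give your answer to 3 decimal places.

0.560 per USD (in ZAR)

Fair futures: F* = S·e^(carry·T), with carry = (r_ZAR − r_USD) = 0.0750 − 0.0641 = 0.0109
F* = 15.526 · e^(0.0109 × 5/12) = 15.526 · e^0.004542 = 15.526 × 1.004552 = 15.5967
Market 15.037 < fair 15.5967: forward underpriced → reverse cash-and-carry (short spot, go long the forward).
At maturity, profit = |F_mkt − F*| = |15.037 − 15.5967| = 0.560 per USD (in ZAR)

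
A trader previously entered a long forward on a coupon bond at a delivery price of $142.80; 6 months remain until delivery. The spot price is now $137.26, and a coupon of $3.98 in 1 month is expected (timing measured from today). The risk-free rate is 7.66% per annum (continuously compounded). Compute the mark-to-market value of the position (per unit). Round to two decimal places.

-$4.13

PV(remaining coupons) I = 3.98·e^(−0.0766·1/12) = 3.9547
Current forward F = (S − I)·e^(rT) = (137.26 − 3.9547)·e^(0.0766·6/12) = 133.3053 × 1.039043 = 138.5099
Value (long) = (F − K)·e^(−rT) = (138.5099 − 142.80) × 0.962424 = -4.1289
Value = -$4.13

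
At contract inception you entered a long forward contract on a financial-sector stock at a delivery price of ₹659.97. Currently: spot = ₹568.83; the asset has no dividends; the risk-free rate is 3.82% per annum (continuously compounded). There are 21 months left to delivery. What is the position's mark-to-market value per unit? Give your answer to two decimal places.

Current fair forward for the remaining 21 months: F = S·e^(r·T), r = 0.0382
F = 568.83 · e^(0.0382 × 21/12) = 568.83 × 1.069135 = 608.1561
Value of long forward = (F − K)·e^(−rT) = (608.1561 − 659.97) · e^(−0.0382·21/12)
= -51.8139 × 0.935335 = -48.46

-₹48.46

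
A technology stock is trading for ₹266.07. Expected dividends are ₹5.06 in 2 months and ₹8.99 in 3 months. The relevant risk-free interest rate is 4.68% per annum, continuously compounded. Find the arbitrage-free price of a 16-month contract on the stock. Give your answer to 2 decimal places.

₹268.40

PV(dividends) I = 5.06·e^(−0.0468·2/12) + 8.99·e^(−0.0468·3/12)
I = 5.0207 + 8.8854 = 13.9061
F = (S − I)·e^(rT) = (266.07 − 13.9061) · e^(0.0468·16/12)
= 252.1639 · e^0.062400 = 252.1639 × 1.064388 = ₹268.40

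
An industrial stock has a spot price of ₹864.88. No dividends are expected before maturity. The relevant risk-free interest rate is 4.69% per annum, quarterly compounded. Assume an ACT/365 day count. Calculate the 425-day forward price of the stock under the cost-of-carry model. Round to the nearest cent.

₹913.13

F = S · (1+r/4)^(4T)
= 864.88 × 1.055793
F = ₹913.13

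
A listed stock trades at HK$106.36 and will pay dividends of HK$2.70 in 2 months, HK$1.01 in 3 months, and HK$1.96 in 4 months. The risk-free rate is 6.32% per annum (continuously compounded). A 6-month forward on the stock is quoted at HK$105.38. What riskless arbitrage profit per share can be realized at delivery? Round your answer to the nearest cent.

PV(dividends) I = 2.70·e^(−0.0632·2/12) + 1.01·e^(−0.0632·3/12) + 1.96·e^(−0.0632·4/12) = 5.5850
Fair forward F* = (S − I)·e^(rT) = (106.36 − 5.5850)·e^0.031600 = 100.7750 × 1.032105 = 104.0104
Market HK$105.38 > fair 104.0104: forward overpriced → cash-and-carry (borrow at r, buy the stock and collect the dividends, short the forward).
Profit at T = |F_mkt − F*| = |105.38 − 104.0104| = HK$1.37 per share

HK$1.37 per share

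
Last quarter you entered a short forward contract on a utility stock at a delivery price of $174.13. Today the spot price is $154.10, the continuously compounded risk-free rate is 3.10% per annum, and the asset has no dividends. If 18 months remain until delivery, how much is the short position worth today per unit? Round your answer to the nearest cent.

$12.12

Current fair forward for the remaining 18 months: F = S·e^(r·T), r = 0.0310
F = 154.10 · e^(0.0310 × 18/12) = 154.10 × 1.047598 = 161.4349
Value of long forward = (F − K)·e^(−rT) = (161.4349 − 174.13) · e^(−0.0310·18/12)
= -12.6951 × 0.954565 = -12.12
Short position value = −(long value) = $12.12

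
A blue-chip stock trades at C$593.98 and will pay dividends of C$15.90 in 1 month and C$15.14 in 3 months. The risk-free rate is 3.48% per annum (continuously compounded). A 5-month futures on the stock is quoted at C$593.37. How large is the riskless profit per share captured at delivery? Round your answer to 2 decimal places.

C$22.03 per share

PV(dividends) I = 15.90·e^(−0.0348·1/12) + 15.14·e^(−0.0348·3/12) = 30.8628
Fair futures F* = (S − I)·e^(rT) = (593.98 − 30.8628)·e^0.014500 = 563.1172 × 1.014606 = 571.3421
Market C$593.37 > fair 571.3421: forward overpriced → cash-and-carry (borrow at r, buy the stock and collect the dividends, short the forward).
Profit at T = |F_mkt − F*| = |593.37 − 571.3421| = C$22.03 per share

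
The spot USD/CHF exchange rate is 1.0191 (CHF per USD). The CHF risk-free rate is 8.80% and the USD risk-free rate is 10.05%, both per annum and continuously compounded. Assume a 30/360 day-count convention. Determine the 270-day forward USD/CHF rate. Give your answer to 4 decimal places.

F = S·e^((r_CHF − r_USD)T) = 1.0191 · e^((0.0880 − 0.1005) × 270/360)
= 1.0191 · e^-0.009375 = 1.0191 × 0.990669
F = 1.0096 CHF per USD

1.0096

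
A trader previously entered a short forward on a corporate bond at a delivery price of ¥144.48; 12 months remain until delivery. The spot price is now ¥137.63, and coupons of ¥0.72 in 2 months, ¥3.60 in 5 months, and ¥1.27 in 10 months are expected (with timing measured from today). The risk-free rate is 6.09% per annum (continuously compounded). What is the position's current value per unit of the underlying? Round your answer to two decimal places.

¥3.74

PV(remaining coupons) I = 0.72·e^(−0.0609·2/12) + 3.60·e^(−0.0609·5/12) + 1.27·e^(−0.0609·10/12) = 5.4297
Current forward F = (S − I)·e^(rT) = (137.63 − 5.4297)·e^(0.0609·12/12) = 132.2003 × 1.062793 = 140.5016
Value (long) = (F − K)·e^(−rT) = (140.5016 − 144.48) × 0.940917 = -3.7433
Short position value = −(long value) = ¥3.74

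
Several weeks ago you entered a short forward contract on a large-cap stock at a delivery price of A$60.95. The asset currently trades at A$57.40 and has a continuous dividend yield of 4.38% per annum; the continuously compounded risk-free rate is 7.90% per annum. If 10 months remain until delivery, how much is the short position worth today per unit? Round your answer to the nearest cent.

Current fair forward for the remaining 10 months: F = S·e^((r − q)·T), (r − q) = 0.0790 − 0.0438 = 0.0352
F = 57.40 · e^(0.0352 × 10/12) = 57.40 × 1.029768 = 59.1087
Value of long forward = (F − K)·e^(−rT) = (59.1087 − 60.95) · e^(−0.0790·10/12)
= -1.8413 × 0.936287 = -1.72
Short position value = −(long value) = A$1.72

A$1.72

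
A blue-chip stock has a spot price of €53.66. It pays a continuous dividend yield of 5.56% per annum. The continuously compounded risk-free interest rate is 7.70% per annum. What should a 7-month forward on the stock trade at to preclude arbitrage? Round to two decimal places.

€54.33

F = S·e^((r − q)T) = 53.66 · e^((0.0770 − 0.0556) × 7/12)
= 53.66 · e^0.012483 = 53.66 × 1.012561
F = €54.33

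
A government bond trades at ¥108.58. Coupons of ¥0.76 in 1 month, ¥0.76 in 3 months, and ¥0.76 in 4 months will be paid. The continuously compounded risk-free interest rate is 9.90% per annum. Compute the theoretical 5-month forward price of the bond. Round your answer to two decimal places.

PV(coupons) I = 0.76·e^(−0.0990·1/12) + 0.76·e^(−0.0990·3/12) + 0.76·e^(−0.0990·4/12)
I = 0.7538 + 0.7414 + 0.7353 = 2.2305
F = (S − I)·e^(rT) = (108.58 − 2.2305) · e^(0.0990·5/12)
= 106.3495 · e^0.041250 = 106.3495 × 1.042113 = ¥110.83

¥110.83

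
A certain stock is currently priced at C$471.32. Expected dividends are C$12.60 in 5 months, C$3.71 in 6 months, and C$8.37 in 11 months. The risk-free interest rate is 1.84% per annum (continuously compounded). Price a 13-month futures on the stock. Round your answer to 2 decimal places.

C$455.91

PV(dividends) I = 12.60·e^(−0.0184·5/12) + 3.71·e^(−0.0184·6/12) + 8.37·e^(−0.0184·11/12)
I = 12.5038 + 3.6760 + 8.2300 = 24.4098
F = (S − I)·e^(rT) = (471.32 − 24.4098) · e^(0.0184·13/12)
= 446.9102 · e^0.019933 = 446.9102 × 1.020133 = C$455.91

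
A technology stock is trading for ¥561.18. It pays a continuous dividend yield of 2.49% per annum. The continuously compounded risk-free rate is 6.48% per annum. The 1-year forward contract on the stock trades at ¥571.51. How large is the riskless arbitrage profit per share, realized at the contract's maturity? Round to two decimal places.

Fair forward: F* = S·e^(carry·T), with carry = (r − q) = 0.0648 − 0.0249 = 0.0399
F* = 561.18 · e^(0.0399 × 1) = 561.18 · e^0.039900 = 561.18 × 1.040707 = ¥584.0240
Market ¥571.51 < fair ¥584.0240: forward underpriced → reverse cash-and-carry (short spot, go long the forward).
At maturity, profit = |F_mkt − F*| = |571.51 − 584.0240| = ¥12.51 per share

¥12.51 per share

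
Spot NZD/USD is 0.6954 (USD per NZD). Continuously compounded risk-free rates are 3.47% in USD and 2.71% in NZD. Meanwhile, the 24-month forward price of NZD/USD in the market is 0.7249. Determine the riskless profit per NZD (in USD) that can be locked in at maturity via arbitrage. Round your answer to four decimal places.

Fair forward: F* = S·e^(carry·T), with carry = (r_USD − r_NZD) = 0.0347 − 0.0271 = 0.0076
F* = 0.6954 · e^(0.0076 × 24/12) = 0.6954 · e^0.015200 = 0.6954 × 1.015316 = 0.7061
Market 0.7249 > fair 0.7061: forward overpriced → cash-and-carry (buy spot, short the forward).
At maturity, profit = |F_mkt − F*| = |0.7249 − 0.7061| = 0.0188 per NZD (in USD)

0.0188 per NZD (in USD)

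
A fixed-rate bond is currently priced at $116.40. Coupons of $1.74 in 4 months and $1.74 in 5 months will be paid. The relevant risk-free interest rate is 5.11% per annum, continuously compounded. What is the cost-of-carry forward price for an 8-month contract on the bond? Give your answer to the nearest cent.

$116.90

PV(coupons) I = 1.74·e^(−0.0511·4/12) + 1.74·e^(−0.0511·5/12)
I = 1.7106 + 1.7033 = 3.4139
F = (S − I)·e^(rT) = (116.40 − 3.4139) · e^(0.0511·8/12)
= 112.9861 · e^0.034067 = 112.9861 × 1.034654 = $116.90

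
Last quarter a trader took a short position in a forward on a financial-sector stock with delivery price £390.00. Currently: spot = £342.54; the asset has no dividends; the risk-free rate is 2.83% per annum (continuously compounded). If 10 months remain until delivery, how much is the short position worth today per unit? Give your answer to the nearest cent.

£38.37

Current fair forward for the remaining 10 months: F = S·e^(r·T), r = 0.0283
F = 342.54 · e^(0.0283 × 10/12) = 342.54 × 1.023864 = 350.7144
Value of long forward = (F − K)·e^(−rT) = (350.7144 − 390.00) · e^(−0.0283·10/12)
= -39.2856 × 0.976693 = -38.37
Short position value = −(long value) = £38.37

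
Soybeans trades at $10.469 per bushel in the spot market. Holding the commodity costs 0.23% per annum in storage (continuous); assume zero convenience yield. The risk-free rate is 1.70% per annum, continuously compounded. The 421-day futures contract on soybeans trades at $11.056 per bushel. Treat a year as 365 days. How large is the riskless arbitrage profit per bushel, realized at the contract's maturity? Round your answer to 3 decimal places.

Fair futures: F* = S·e^(carry·T), with carry = (r + u) = 0.0170 + 0.0023 = 0.0193
F* = 10.469 · e^(0.0193 × 421/365) = 10.469 · e^0.022261 = 10.469 × 1.022511 = $10.7047
Market $11.056 > fair $10.7047: forward overpriced → cash-and-carry (buy spot, short the forward).
At maturity, profit = |F_mkt − F*| = |11.056 − 10.7047| = $0.351 per bushel

$0.351 per bushel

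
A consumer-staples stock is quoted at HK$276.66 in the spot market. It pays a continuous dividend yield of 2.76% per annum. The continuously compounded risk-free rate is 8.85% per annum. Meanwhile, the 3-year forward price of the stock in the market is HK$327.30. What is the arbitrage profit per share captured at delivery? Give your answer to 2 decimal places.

HK$4.82 per share

Fair forward: F* = S·e^(carry·T), with carry = (r − q) = 0.0885 − 0.0276 = 0.0609
F* = 276.66 · e^(0.0609 × 3) = 276.66 · e^0.182700 = 276.66 × 1.200454 = HK$332.1176
Market HK$327.30 < fair HK$332.1176: forward underpriced → reverse cash-and-carry (short spot, go long the forward).
At maturity, profit = |F_mkt − F*| = |327.30 − 332.1176| = HK$4.82 per share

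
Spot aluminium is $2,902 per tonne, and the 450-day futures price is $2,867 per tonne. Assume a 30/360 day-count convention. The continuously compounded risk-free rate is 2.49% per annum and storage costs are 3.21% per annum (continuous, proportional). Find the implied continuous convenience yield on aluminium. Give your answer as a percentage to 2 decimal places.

F = S·e^((r+u−y)T) ⇒ (r+u−y) = ln(F/S)/T
ln(2867/2902) = -0.012134; /T ⇒ -0.009707
y = r + u − ln(F/S)/T = 0.0249 + 0.0321 + 0.009707 = 0.066707
y = 6.67%

6.67%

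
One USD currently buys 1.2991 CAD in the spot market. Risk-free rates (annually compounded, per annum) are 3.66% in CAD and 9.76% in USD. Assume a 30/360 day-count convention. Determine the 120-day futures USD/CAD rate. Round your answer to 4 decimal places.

1.2746

By covered interest parity, F = S · (1+r_CAD)^T / (1+r_USD)^T
= 1.2991 × 1.012054 / 1.031529 = 1.2991 × 0.981120
F = 1.2746 CAD per USD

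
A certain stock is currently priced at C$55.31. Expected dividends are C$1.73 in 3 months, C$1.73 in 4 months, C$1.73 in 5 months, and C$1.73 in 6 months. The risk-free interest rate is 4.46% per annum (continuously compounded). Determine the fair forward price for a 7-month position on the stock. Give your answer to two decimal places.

C$49.78

PV(dividends) I = 1.73·e^(−0.0446·3/12) + 1.73·e^(−0.0446·4/12) + 1.73·e^(−0.0446·5/12) + 1.73·e^(−0.0446·6/12)
I = 1.7108 + 1.7045 + 1.6981 + 1.6918 = 6.8052
F = (S − I)·e^(rT) = (55.31 − 6.8052) · e^(0.0446·7/12)
= 48.5048 · e^0.026017 = 48.5048 × 1.026358 = C$49.78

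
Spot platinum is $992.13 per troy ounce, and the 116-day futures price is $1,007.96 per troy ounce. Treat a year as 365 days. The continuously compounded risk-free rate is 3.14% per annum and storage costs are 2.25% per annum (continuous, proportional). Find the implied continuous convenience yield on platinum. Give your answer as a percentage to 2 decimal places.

F = S·e^((r+u−y)T) ⇒ (r+u−y) = ln(F/S)/T
ln(1007.96/992.13) = 0.015830; /T ⇒ 0.049810
y = r + u − ln(F/S)/T = 0.0314 + 0.0225 − 0.049810 = 0.004090
y = 0.41%

0.41%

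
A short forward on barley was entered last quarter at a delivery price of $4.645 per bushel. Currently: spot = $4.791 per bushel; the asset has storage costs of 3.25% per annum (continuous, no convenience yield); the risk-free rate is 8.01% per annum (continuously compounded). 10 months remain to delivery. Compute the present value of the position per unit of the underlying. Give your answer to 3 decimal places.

Current fair forward for the remaining 10 months: F = S·e^((r + u)·T), (r + u) = 0.0801 + 0.0325 = 0.1126
F = 4.791 · e^(0.1126 × 10/12) = 4.791 × 1.098377 = 5.2623
Value of long forward = (F − K)·e^(−rT) = (5.2623 − 4.645) · e^(−0.0801·10/12)
= 0.6173 × 0.935429 = 0.577
Short position value = −(long value) = -$0.577

-$0.577 per bushel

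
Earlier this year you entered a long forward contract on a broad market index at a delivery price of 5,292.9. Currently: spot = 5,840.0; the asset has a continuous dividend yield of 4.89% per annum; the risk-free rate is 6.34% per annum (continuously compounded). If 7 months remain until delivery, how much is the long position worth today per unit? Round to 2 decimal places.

Current fair forward for the remaining 7 months: F = S·e^((r − q)·T), (r − q) = 0.0634 − 0.0489 = 0.0145
F = 5840.0 · e^(0.0145 × 7/12) = 5840.0 × 1.00849421 = 5889.6062
Value of long forward = (F − K)·e^(−rT) = (5889.6062 − 5292.9) · e^(−0.0634·7/12)
= 596.7062 × 0.96369220 = 575.04

575.04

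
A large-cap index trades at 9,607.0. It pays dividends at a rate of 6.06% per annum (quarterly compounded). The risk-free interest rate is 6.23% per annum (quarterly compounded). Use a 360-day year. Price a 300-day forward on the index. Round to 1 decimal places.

F = S · (1+r/4)^(4T) / (1+q/4)^(4T)
= 9607.0 × 1.052867 / 1.051399 = 9607.0 × 1.001396
F = 9,620.4

9,620.4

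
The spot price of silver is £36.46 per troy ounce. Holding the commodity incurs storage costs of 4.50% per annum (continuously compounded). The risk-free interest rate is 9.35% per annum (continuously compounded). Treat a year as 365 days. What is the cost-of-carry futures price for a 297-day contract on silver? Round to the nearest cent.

Net carry = r + u − y = 0.0935 + 0.0450 − 0.0000 = 0.1385
F = S·e^((r+u−y)T) = 36.46 · e^(0.1385 × 297/365) = 36.46 · e^0.112697
= 36.46 × 1.119293 = £40.81 per troy ounce

£40.81 per troy ounce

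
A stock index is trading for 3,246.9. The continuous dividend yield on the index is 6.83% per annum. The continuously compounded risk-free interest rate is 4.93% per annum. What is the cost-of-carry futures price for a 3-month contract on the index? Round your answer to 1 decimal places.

F = S·e^((r − q)T) = 3246.9 · e^((0.0493 − 0.0683) × 3/12)
= 3246.9 · e^-0.004750 = 3246.9 × 0.995261
F = 3,231.5

3,231.5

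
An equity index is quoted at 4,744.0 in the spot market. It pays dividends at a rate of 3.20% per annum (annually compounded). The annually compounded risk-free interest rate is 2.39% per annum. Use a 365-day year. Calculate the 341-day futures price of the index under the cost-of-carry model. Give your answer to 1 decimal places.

4,709.2

F = S · (1+r)^T / (1+q)^T
= 4744.0 × 1.022311 / 1.029865 = 4744.0 × 0.992665
F = 4,709.2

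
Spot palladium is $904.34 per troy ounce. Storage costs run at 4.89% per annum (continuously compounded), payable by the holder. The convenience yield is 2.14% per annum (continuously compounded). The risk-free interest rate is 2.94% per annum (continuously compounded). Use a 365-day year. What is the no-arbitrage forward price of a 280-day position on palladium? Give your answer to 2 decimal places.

Net carry = r + u − y = 0.0294 + 0.0489 − 0.0214 = 0.0569
F = S·e^((r+u−y)T) = 904.34 · e^(0.0569 × 280/365) = 904.34 · e^0.043649
= 904.34 × 1.044616 = $944.69 per troy ounce

$944.69 per troy ounce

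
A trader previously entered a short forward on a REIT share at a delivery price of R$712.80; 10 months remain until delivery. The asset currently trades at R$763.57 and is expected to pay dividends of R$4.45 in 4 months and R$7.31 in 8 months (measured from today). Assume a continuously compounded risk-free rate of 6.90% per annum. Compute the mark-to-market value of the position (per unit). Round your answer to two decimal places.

-R$79.27

PV(remaining dividends) I = 4.45·e^(−0.0690·4/12) + 7.31·e^(−0.0690·8/12) = 11.3302
Current forward F = (S − I)·e^(rT) = (763.57 − 11.3302)·e^(0.0690·10/12) = 752.2398 × 1.059185 = 796.7611
Value (long) = (F − K)·e^(−rT) = (796.7611 − 712.80) × 0.944122 = 79.2695
Short position value = −(long value) = -R$79.27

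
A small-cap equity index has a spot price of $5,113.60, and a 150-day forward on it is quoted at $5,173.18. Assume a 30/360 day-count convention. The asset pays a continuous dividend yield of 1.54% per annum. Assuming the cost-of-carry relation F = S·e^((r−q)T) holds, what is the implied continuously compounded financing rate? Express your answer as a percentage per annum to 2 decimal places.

4.32%

From F = S·e^((r−q)T): (r − q) = ln(F/S)/T
ln(5173.18/5113.60) = ln(1.011651) = 0.011584
(r − q) = 0.011584 / (150/360) = 0.027802
r = ln(F/S)/T + q = 0.027802 + 0.0154 = 0.043202
r = 4.32%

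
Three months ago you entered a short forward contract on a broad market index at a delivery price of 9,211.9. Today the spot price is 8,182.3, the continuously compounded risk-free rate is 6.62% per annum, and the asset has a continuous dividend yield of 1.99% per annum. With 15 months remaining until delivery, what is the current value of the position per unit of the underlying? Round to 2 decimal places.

499.03

Current fair forward for the remaining 15 months: F = S·e^((r − q)·T), (r − q) = 0.0662 − 0.0199 = 0.0463
F = 8182.3 · e^(0.0463 × 15/12) = 8182.3 × 1.05958254 = 8669.8222
Value of long forward = (F − K)·e^(−rT) = (8669.8222 − 9211.9) · e^(−0.0662·15/12)
= -542.0778 × 0.92058126 = -499.03
Short position value = −(long value) = 499.03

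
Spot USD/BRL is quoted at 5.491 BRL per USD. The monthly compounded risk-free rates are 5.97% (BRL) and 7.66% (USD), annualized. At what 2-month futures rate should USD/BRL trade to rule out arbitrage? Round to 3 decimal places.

By covered interest parity, F = S · (1+r_BRL/12)^(12T) / (1+r_USD/12)^(12T)
= 5.491 × 1.009975 / 1.012807 = 5.491 × 0.997204
F = 5.476 BRL per USD

5.476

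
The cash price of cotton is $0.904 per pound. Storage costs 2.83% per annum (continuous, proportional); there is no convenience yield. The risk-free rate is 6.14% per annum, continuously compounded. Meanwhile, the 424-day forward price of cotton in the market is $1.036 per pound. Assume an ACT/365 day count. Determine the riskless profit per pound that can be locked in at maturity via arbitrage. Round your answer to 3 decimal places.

Fair forward: F* = S·e^(carry·T), with carry = (r + u) = 0.0614 + 0.0283 = 0.0897
F* = 0.904 · e^(0.0897 × 424/365) = 0.904 · e^0.104199 = 0.904 × 1.109821 = $1.0033
Market $1.036 > fair $1.0033: forward overpriced → cash-and-carry (buy spot, short the forward).
At maturity, profit = |F_mkt − F*| = |1.036 − 1.0033| = $0.033 per pound

$0.033 per pound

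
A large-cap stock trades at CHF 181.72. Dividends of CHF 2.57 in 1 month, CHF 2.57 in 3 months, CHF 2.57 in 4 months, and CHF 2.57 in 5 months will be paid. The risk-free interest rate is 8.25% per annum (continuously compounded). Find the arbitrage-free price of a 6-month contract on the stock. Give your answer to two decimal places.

PV(dividends) I = 2.57·e^(−0.0825·1/12) + 2.57·e^(−0.0825·3/12) + 2.57·e^(−0.0825·4/12) + 2.57·e^(−0.0825·5/12)
I = 2.5524 + 2.5175 + 2.5003 + 2.4832 = 10.0534
F = (S − I)·e^(rT) = (181.72 − 10.0534) · e^(0.0825·6/12)
= 171.6666 · e^0.041250 = 171.6666 × 1.042113 = CHF 178.90

CHF 178.90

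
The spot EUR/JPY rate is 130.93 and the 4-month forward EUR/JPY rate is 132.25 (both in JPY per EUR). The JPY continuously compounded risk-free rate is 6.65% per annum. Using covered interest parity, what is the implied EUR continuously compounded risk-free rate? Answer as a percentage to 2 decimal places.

3.64%

F = S·e^((r_JPY − r_EUR)T) ⇒ r_EUR = r_JPY − ln(F/S)/T
ln(132.25/130.93) = 0.010031; /(4/12) = 0.030093
r_EUR = 0.0665 − 0.030093 = 0.036407
r_EUR = 3.64%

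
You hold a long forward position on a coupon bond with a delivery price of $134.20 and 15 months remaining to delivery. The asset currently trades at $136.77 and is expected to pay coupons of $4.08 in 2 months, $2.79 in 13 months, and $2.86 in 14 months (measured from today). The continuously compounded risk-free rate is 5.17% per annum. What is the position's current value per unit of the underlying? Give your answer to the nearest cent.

PV(remaining coupons) I = 4.08·e^(−0.0517·2/12) + 2.79·e^(−0.0517·13/12) + 2.86·e^(−0.0517·14/12) = 9.3756
Current forward F = (S − I)·e^(rT) = (136.77 − 9.3756)·e^(0.0517·15/12) = 127.3944 × 1.066759 = 135.8991
Value (long) = (F − K)·e^(−rT) = (135.8991 − 134.20) × 0.937419 = 1.5928
Value = $1.59

$1.59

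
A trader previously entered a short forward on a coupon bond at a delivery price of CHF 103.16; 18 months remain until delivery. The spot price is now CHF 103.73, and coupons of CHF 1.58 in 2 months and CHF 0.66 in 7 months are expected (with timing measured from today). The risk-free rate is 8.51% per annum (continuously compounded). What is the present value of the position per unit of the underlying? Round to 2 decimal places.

PV(remaining coupons) I = 1.58·e^(−0.0851·2/12) + 0.66·e^(−0.0851·7/12) = 2.1858
Current forward F = (S − I)·e^(rT) = (103.73 − 2.1858)·e^(0.0851·18/12) = 101.5442 × 1.136155 = 115.3700
Value (long) = (F − K)·e^(−rT) = (115.3700 − 103.16) × 0.880161 = 10.7468
Short position value = −(long value) = -CHF 10.75

-CHF 10.75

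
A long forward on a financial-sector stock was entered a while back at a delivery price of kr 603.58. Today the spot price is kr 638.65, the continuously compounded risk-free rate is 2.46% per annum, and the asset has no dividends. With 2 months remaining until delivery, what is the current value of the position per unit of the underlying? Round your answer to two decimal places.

kr 37.54

Current fair forward for the remaining 2 months: F = S·e^(r·T), r = 0.0246
F = 638.65 · e^(0.0246 × 2/12) = 638.65 × 1.004108 = 641.2736
Value of long forward = (F − K)·e^(−rT) = (641.2736 − 603.58) · e^(−0.0246·2/12)
= 37.6936 × 0.995908 = 37.54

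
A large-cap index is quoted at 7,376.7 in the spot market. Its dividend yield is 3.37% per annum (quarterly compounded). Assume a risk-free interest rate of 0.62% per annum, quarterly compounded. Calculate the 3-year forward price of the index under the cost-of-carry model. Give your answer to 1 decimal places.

6,795.3

F = S · (1+r/4)^(4T) / (1+q/4)^(4T)
= 7376.7 × 1.018759 / 1.105919 = 7376.7 × 0.921188
F = 6,795.3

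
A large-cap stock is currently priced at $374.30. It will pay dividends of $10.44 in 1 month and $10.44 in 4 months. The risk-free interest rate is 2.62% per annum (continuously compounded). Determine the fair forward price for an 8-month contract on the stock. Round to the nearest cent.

PV(dividends) I = 10.44·e^(−0.0262·1/12) + 10.44·e^(−0.0262·4/12)
I = 10.4172 + 10.3492 = 20.7664
F = (S − I)·e^(rT) = (374.30 − 20.7664) · e^(0.0262·8/12)
= 353.5336 · e^0.017467 = 353.5336 × 1.017620 = $359.76

$359.76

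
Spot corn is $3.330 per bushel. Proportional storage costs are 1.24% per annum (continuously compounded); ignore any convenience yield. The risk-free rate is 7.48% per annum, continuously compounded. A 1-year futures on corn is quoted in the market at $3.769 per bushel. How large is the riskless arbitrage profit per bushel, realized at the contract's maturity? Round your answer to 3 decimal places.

$0.136 per bushel

Fair futures: F* = S·e^(carry·T), with carry = (r + u) = 0.0748 + 0.0124 = 0.0872
F* = 3.330 · e^(0.0872 × 12/12) = 3.330 · e^0.087200 = 3.330 × 1.091115 = $3.6334
Market $3.769 > fair $3.6334: forward overpriced → cash-and-carry (buy spot, short the forward).
At maturity, profit = |F_mkt − F*| = |3.769 − 3.6334| = $0.136 per bushel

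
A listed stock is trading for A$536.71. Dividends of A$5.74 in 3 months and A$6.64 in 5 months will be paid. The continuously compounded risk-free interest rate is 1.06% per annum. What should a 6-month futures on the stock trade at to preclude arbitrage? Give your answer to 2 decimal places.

A$527.16

PV(dividends) I = 5.74·e^(−0.0106·3/12) + 6.64·e^(−0.0106·5/12)
I = 5.7248 + 6.6107 = 12.3355
F = (S − I)·e^(rT) = (536.71 − 12.3355) · e^(0.0106·6/12)
= 524.3745 · e^0.005300 = 524.3745 × 1.005314 = A$527.16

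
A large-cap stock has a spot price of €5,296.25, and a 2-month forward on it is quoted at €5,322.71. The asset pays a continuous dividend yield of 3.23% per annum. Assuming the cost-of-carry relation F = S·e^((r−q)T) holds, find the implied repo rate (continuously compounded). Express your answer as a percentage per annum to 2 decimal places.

From F = S·e^((r−q)T): (r − q) = ln(F/S)/T
ln(5322.71/5296.25) = ln(1.004996) = 0.004984
(r − q) = 0.004984 / (2/12) = 0.029904
r = ln(F/S)/T + q = 0.029904 + 0.0323 = 0.062204
r = 6.22%

6.22%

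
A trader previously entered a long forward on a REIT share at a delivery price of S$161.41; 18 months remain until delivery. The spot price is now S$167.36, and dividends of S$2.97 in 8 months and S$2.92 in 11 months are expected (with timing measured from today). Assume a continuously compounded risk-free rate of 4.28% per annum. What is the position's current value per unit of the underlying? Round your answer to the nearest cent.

S$10.29

PV(remaining dividends) I = 2.97·e^(−0.0428·8/12) + 2.92·e^(−0.0428·11/12) = 5.6941
Current forward F = (S − I)·e^(rT) = (167.36 − 5.6941)·e^(0.0428·18/12) = 161.6659 × 1.066306 = 172.3853
Value (long) = (F − K)·e^(−rT) = (172.3853 − 161.41) × 0.937817 = 10.2928
Value = S$10.29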